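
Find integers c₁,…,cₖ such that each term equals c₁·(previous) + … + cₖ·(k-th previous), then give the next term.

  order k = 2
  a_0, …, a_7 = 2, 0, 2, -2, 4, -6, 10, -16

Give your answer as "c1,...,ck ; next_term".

  a_2 = -1·0 + 1·2 = 2
  a_3 = -1·2 + 1·0 = -2
  a_4 = -1·-2 + 1·2 = 4
  a_5 = -1·4 + 1·-2 = -6
  a_6 = -1·-6 + 1·4 = 10
  a_7 = -1·10 + 1·-6 = -16
  a_8 = -1·-16 + 1·10 = 26

-1,1 ; 26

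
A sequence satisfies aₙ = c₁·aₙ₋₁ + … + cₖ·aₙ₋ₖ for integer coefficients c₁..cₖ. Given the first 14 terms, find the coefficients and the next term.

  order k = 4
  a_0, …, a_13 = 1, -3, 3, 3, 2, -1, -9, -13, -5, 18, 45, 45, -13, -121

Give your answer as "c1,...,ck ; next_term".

1,-1,-1,-1 ; -198

  a_4 = 1·3 + -1·3 + -1·-3 + -1·1 = 2
  a_5 = 1·2 + -1·3 + -1·3 + -1·-3 = -1
  a_6 = 1·-1 + -1·2 + -1·3 + -1·3 = -9
  a_7 = 1·-9 + -1·-1 + -1·2 + -1·3 = -13
  a_8 = 1·-13 + -1·-9 + -1·-1 + -1·2 = -5
  a_9 = 1·-5 + -1·-13 + -1·-9 + -1·-1 = 18
  a_10 = 1·18 + -1·-5 + -1·-13 + -1·-9 = 45
  a_11 = 1·45 + -1·18 + -1·-5 + -1·-13 = 45
  a_12 = 1·45 + -1·45 + -1·18 + -1·-5 = -13
  a_13 = 1·-13 + -1·45 + -1·45 + -1·18 = -121
  a_14 = 1·-121 + -1·-13 + -1·45 + -1·45 = -198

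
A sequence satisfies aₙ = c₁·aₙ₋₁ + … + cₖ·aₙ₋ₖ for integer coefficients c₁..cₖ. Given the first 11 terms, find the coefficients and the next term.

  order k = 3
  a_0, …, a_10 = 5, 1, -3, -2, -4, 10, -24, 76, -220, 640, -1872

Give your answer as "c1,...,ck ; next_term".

  a_3 = -2·-3 + 2·1 + -2·5 = -2
  a_4 = -2·-2 + 2·-3 + -2·1 = -4
  a_5 = -2·-4 + 2·-2 + -2·-3 = 10
  a_6 = -2·10 + 2·-4 + -2·-2 = -24
  a_7 = -2·-24 + 2·10 + -2·-4 = 76
  a_8 = -2·76 + 2·-24 + -2·10 = -220
  a_9 = -2·-220 + 2·76 + -2·-24 = 640
  a_10 = -2·640 + 2·-220 + -2·76 = -1872
  a_11 = -2·-1872 + 2·640 + -2·-220 = 5464

-2,2,-2 ; 5464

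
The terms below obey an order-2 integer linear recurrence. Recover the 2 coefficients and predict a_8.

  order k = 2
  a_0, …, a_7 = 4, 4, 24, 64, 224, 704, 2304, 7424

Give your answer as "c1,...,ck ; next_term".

2,4 ; 24064

  a_2 = 2·4 + 4·4 = 24
  a_3 = 2·24 + 4·4 = 64
  a_4 = 2·64 + 4·24 = 224
  a_5 = 2·224 + 4·64 = 704
  a_6 = 2·704 + 4·224 = 2304
  a_7 = 2·2304 + 4·704 = 7424
  a_8 = 2·7424 + 4·2304 = 24064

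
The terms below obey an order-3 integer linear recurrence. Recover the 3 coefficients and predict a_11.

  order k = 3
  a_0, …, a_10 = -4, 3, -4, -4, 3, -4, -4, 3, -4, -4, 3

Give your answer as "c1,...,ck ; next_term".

0,0,1 ; -4

  a_3 = 0·-4 + 0·3 + 1·-4 = -4
  a_4 = 0·-4 + 0·-4 + 1·3 = 3
  a_5 = 0·3 + 0·-4 + 1·-4 = -4
  a_6 = 0·-4 + 0·3 + 1·-4 = -4
  a_7 = 0·-4 + 0·-4 + 1·3 = 3
  a_8 = 0·3 + 0·-4 + 1·-4 = -4
  a_9 = 0·-4 + 0·3 + 1·-4 = -4
  a_10 = 0·-4 + 0·-4 + 1·3 = 3
  a_11 = 0·3 + 0·-4 + 1·-4 = -4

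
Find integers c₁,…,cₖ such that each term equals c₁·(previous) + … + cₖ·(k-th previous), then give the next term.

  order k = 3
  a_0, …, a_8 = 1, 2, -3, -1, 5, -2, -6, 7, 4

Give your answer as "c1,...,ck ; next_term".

  a_3 = 0·-3 + -1·2 + 1·1 = -1
  a_4 = 0·-1 + -1·-3 + 1·2 = 5
  a_5 = 0·5 + -1·-1 + 1·-3 = -2
  a_6 = 0·-2 + -1·5 + 1·-1 = -6
  a_7 = 0·-6 + -1·-2 + 1·5 = 7
  a_8 = 0·7 + -1·-6 + 1·-2 = 4
  a_9 = 0·4 + -1·7 + 1·-6 = -13

0,-1,1 ; -13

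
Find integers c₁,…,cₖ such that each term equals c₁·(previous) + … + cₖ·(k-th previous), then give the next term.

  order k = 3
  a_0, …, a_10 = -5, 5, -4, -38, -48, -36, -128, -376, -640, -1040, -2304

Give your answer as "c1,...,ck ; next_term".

2,-2,4 ; -5088

  a_3 = 2·-4 + -2·5 + 4·-5 = -38
  a_4 = 2·-38 + -2·-4 + 4·5 = -48
  a_5 = 2·-48 + -2·-38 + 4·-4 = -36
  a_6 = 2·-36 + -2·-48 + 4·-38 = -128
  a_7 = 2·-128 + -2·-36 + 4·-48 = -376
  a_8 = 2·-376 + -2·-128 + 4·-36 = -640
  a_9 = 2·-640 + -2·-376 + 4·-128 = -1040
  a_10 = 2·-1040 + -2·-640 + 4·-376 = -2304
  a_11 = 2·-2304 + -2·-1040 + 4·-640 = -5088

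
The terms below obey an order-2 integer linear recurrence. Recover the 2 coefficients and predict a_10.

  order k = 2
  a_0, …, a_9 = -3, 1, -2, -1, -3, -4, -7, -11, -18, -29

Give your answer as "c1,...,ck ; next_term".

  a_2 = 1·1 + 1·-3 = -2
  a_3 = 1·-2 + 1·1 = -1
  a_4 = 1·-1 + 1·-2 = -3
  a_5 = 1·-3 + 1·-1 = -4
  a_6 = 1·-4 + 1·-3 = -7
  a_7 = 1·-7 + 1·-4 = -11
  a_8 = 1·-11 + 1·-7 = -18
  a_9 = 1·-18 + 1·-11 = -29
  a_10 = 1·-29 + 1·-18 = -47

1,1 ; -47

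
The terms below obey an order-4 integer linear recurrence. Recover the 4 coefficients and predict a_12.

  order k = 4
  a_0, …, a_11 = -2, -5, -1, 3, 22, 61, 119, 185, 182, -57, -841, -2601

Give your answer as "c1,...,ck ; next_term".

2,0,-2,-3 ; -5634

  a_4 = 2·3 + 0·-1 + -2·-5 + -3·-2 = 22
  a_5 = 2·22 + 0·3 + -2·-1 + -3·-5 = 61
  a_6 = 2·61 + 0·22 + -2·3 + -3·-1 = 119
  a_7 = 2·119 + 0·61 + -2·22 + -3·3 = 185
  a_8 = 2·185 + 0·119 + -2·61 + -3·22 = 182
  a_9 = 2·182 + 0·185 + -2·119 + -3·61 = -57
  a_10 = 2·-57 + 0·182 + -2·185 + -3·119 = -841
  a_11 = 2·-841 + 0·-57 + -2·182 + -3·185 = -2601
  a_12 = 2·-2601 + 0·-841 + -2·-57 + -3·182 = -5634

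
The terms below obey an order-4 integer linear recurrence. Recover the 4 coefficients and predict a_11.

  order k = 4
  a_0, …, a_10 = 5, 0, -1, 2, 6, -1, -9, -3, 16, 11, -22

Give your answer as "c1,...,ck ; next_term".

  a_4 = 0·2 + -1·-1 + -1·0 + 1·5 = 6
  a_5 = 0·6 + -1·2 + -1·-1 + 1·0 = -1
  a_6 = 0·-1 + -1·6 + -1·2 + 1·-1 = -9
  a_7 = 0·-9 + -1·-1 + -1·6 + 1·2 = -3
  a_8 = 0·-3 + -1·-9 + -1·-1 + 1·6 = 16
  a_9 = 0·16 + -1·-3 + -1·-9 + 1·-1 = 11
  a_10 = 0·11 + -1·16 + -1·-3 + 1·-9 = -22
  a_11 = 0·-22 + -1·11 + -1·16 + 1·-3 = -30

0,-1,-1,1 ; -30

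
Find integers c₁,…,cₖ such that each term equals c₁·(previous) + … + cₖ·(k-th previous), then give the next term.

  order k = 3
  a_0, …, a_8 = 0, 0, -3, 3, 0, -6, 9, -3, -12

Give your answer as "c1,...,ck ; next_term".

-1,-1,1 ; 24

  a_3 = -1·-3 + -1·0 + 1·0 = 3
  a_4 = -1·3 + -1·-3 + 1·0 = 0
  a_5 = -1·0 + -1·3 + 1·-3 = -6
  a_6 = -1·-6 + -1·0 + 1·3 = 9
  a_7 = -1·9 + -1·-6 + 1·0 = -3
  a_8 = -1·-3 + -1·9 + 1·-6 = -12
  a_9 = -1·-12 + -1·-3 + 1·9 = 24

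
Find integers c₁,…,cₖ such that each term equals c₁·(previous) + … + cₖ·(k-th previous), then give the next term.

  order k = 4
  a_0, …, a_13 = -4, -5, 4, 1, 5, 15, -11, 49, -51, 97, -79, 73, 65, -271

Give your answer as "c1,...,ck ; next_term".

  a_4 = -1·1 + 2·4 + 2·-5 + -2·-4 = 5
  a_5 = -1·5 + 2·1 + 2·4 + -2·-5 = 15
  a_6 = -1·15 + 2·5 + 2·1 + -2·4 = -11
  a_7 = -1·-11 + 2·15 + 2·5 + -2·1 = 49
  a_8 = -1·49 + 2·-11 + 2·15 + -2·5 = -51
  a_9 = -1·-51 + 2·49 + 2·-11 + -2·15 = 97
  a_10 = -1·97 + 2·-51 + 2·49 + -2·-11 = -79
  a_11 = -1·-79 + 2·97 + 2·-51 + -2·49 = 73
  a_12 = -1·73 + 2·-79 + 2·97 + -2·-51 = 65
  a_13 = -1·65 + 2·73 + 2·-79 + -2·97 = -271
  a_14 = -1·-271 + 2·65 + 2·73 + -2·-79 = 705

-1,2,2,-2 ; 705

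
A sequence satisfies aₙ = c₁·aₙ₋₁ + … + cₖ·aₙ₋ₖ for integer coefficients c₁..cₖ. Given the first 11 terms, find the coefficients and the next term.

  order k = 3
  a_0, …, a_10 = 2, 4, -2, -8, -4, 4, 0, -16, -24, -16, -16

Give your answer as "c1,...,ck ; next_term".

  a_3 = 2·-2 + -2·4 + 2·2 = -8
  a_4 = 2·-8 + -2·-2 + 2·4 = -4
  a_5 = 2·-4 + -2·-8 + 2·-2 = 4
  a_6 = 2·4 + -2·-4 + 2·-8 = 0
  a_7 = 2·0 + -2·4 + 2·-4 = -16
  a_8 = 2·-16 + -2·0 + 2·4 = -24
  a_9 = 2·-24 + -2·-16 + 2·0 = -16
  a_10 = 2·-16 + -2·-24 + 2·-16 = -16
  a_11 = 2·-16 + -2·-16 + 2·-24 = -48

2,-2,2 ; -48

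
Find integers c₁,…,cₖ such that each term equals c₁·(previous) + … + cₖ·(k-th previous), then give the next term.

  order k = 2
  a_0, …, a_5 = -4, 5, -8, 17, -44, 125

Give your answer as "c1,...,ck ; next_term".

-4,-3 ; -368

  a_2 = -4·5 + -3·-4 = -8
  a_3 = -4·-8 + -3·5 = 17
  a_4 = -4·17 + -3·-8 = -44
  a_5 = -4·-44 + -3·17 = 125
  a_6 = -4·125 + -3·-44 = -368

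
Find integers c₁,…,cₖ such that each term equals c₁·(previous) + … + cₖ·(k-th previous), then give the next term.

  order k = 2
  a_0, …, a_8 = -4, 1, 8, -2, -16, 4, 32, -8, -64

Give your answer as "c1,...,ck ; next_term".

  a_2 = 0·1 + -2·-4 = 8
  a_3 = 0·8 + -2·1 = -2
  a_4 = 0·-2 + -2·8 = -16
  a_5 = 0·-16 + -2·-2 = 4
  a_6 = 0·4 + -2·-16 = 32
  a_7 = 0·32 + -2·4 = -8
  a_8 = 0·-8 + -2·32 = -64
  a_9 = 0·-64 + -2·-8 = 16

0,-2 ; 16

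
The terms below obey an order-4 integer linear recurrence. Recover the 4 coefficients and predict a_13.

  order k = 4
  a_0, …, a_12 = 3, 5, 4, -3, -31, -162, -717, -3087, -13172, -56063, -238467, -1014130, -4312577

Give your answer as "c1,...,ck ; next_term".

  a_4 = 4·-3 + 2·4 + -3·5 + -4·3 = -31
  a_5 = 4·-31 + 2·-3 + -3·4 + -4·5 = -162
  a_6 = 4·-162 + 2·-31 + -3·-3 + -4·4 = -717
  a_7 = 4·-717 + 2·-162 + -3·-31 + -4·-3 = -3087
  a_8 = 4·-3087 + 2·-717 + -3·-162 + -4·-31 = -13172
  a_9 = 4·-13172 + 2·-3087 + -3·-717 + -4·-162 = -56063
  a_10 = 4·-56063 + 2·-13172 + -3·-3087 + -4·-717 = -238467
  a_11 = 4·-238467 + 2·-56063 + -3·-13172 + -4·-3087 = -1014130
  a_12 = 4·-1014130 + 2·-238467 + -3·-56063 + -4·-13172 = -4312577
  a_13 = 4·-4312577 + 2·-1014130 + -3·-238467 + -4·-56063 = -18338915

4,2,-3,-4 ; -18338915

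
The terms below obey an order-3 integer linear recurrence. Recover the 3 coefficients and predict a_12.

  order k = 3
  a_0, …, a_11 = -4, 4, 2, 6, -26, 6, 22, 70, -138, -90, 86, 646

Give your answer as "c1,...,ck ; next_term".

-1,-2,-4 ; -458

  a_3 = -1·2 + -2·4 + -4·-4 = 6
  a_4 = -1·6 + -2·2 + -4·4 = -26
  a_5 = -1·-26 + -2·6 + -4·2 = 6
  a_6 = -1·6 + -2·-26 + -4·6 = 22
  a_7 = -1·22 + -2·6 + -4·-26 = 70
  a_8 = -1·70 + -2·22 + -4·6 = -138
  a_9 = -1·-138 + -2·70 + -4·22 = -90
  a_10 = -1·-90 + -2·-138 + -4·70 = 86
  a_11 = -1·86 + -2·-90 + -4·-138 = 646
  a_12 = -1·646 + -2·86 + -4·-90 = -458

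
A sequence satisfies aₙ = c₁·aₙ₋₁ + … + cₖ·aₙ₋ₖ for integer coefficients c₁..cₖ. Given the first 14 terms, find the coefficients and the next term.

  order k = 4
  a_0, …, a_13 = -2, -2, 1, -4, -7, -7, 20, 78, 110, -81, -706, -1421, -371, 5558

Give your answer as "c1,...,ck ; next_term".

  a_4 = 2·-4 + -3·1 + -3·-2 + 1·-2 = -7
  a_5 = 2·-7 + -3·-4 + -3·1 + 1·-2 = -7
  a_6 = 2·-7 + -3·-7 + -3·-4 + 1·1 = 20
  a_7 = 2·20 + -3·-7 + -3·-7 + 1·-4 = 78
  a_8 = 2·78 + -3·20 + -3·-7 + 1·-7 = 110
  a_9 = 2·110 + -3·78 + -3·20 + 1·-7 = -81
  a_10 = 2·-81 + -3·110 + -3·78 + 1·20 = -706
  a_11 = 2·-706 + -3·-81 + -3·110 + 1·78 = -1421
  a_12 = 2·-1421 + -3·-706 + -3·-81 + 1·110 = -371
  a_13 = 2·-371 + -3·-1421 + -3·-706 + 1·-81 = 5558
  a_14 = 2·5558 + -3·-371 + -3·-1421 + 1·-706 = 15786

2,-3,-3,1 ; 15786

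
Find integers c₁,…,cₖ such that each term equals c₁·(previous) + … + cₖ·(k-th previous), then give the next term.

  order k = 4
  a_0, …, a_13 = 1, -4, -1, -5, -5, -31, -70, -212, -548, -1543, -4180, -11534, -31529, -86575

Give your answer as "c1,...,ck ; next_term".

  a_4 = 2·-5 + 2·-1 + -1·-4 + 3·1 = -5
  a_5 = 2·-5 + 2·-5 + -1·-1 + 3·-4 = -31
  a_6 = 2·-31 + 2·-5 + -1·-5 + 3·-1 = -70
  a_7 = 2·-70 + 2·-31 + -1·-5 + 3·-5 = -212
  a_8 = 2·-212 + 2·-70 + -1·-31 + 3·-5 = -548
  a_9 = 2·-548 + 2·-212 + -1·-70 + 3·-31 = -1543
  a_10 = 2·-1543 + 2·-548 + -1·-212 + 3·-70 = -4180
  a_11 = 2·-4180 + 2·-1543 + -1·-548 + 3·-212 = -11534
  a_12 = 2·-11534 + 2·-4180 + -1·-1543 + 3·-548 = -31529
  a_13 = 2·-31529 + 2·-11534 + -1·-4180 + 3·-1543 = -86575
  a_14 = 2·-86575 + 2·-31529 + -1·-11534 + 3·-4180 = -237214

2,2,-1,3 ; -237214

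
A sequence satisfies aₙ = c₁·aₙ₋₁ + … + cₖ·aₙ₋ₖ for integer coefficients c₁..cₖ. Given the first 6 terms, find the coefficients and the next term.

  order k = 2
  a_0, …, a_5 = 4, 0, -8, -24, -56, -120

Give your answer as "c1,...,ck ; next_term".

3,-2 ; -248

  a_2 = 3·0 + -2·4 = -8
  a_3 = 3·-8 + -2·0 = -24
  a_4 = 3·-24 + -2·-8 = -56
  a_5 = 3·-56 + -2·-24 = -120
  a_6 = 3·-120 + -2·-56 = -248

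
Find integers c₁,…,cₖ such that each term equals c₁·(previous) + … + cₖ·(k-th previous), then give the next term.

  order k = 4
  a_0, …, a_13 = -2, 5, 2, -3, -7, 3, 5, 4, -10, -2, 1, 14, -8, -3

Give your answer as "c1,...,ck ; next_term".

  a_4 = 0·-3 + 0·2 + -1·5 + 1·-2 = -7
  a_5 = 0·-7 + 0·-3 + -1·2 + 1·5 = 3
  a_6 = 0·3 + 0·-7 + -1·-3 + 1·2 = 5
  a_7 = 0·5 + 0·3 + -1·-7 + 1·-3 = 4
  a_8 = 0·4 + 0·5 + -1·3 + 1·-7 = -10
  a_9 = 0·-10 + 0·4 + -1·5 + 1·3 = -2
  a_10 = 0·-2 + 0·-10 + -1·4 + 1·5 = 1
  a_11 = 0·1 + 0·-2 + -1·-10 + 1·4 = 14
  a_12 = 0·14 + 0·1 + -1·-2 + 1·-10 = -8
  a_13 = 0·-8 + 0·14 + -1·1 + 1·-2 = -3
  a_14 = 0·-3 + 0·-8 + -1·14 + 1·1 = -13

0,0,-1,1 ; -13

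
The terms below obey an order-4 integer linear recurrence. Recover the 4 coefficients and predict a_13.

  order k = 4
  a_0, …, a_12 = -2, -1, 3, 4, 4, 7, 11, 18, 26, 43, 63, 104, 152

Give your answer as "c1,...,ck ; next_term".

0,2,0,1 ; 251

  a_4 = 0·4 + 2·3 + 0·-1 + 1·-2 = 4
  a_5 = 0·4 + 2·4 + 0·3 + 1·-1 = 7
  a_6 = 0·7 + 2·4 + 0·4 + 1·3 = 11
  a_7 = 0·11 + 2·7 + 0·4 + 1·4 = 18
  a_8 = 0·18 + 2·11 + 0·7 + 1·4 = 26
  a_9 = 0·26 + 2·18 + 0·11 + 1·7 = 43
  a_10 = 0·43 + 2·26 + 0·18 + 1·11 = 63
  a_11 = 0·63 + 2·43 + 0·26 + 1·18 = 104
  a_12 = 0·104 + 2·63 + 0·43 + 1·26 = 152
  a_13 = 0·152 + 2·104 + 0·63 + 1·43 = 251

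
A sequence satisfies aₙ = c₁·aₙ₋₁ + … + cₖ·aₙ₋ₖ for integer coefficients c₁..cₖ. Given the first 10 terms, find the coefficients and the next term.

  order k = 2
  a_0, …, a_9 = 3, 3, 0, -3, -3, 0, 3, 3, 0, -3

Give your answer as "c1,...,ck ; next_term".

1,-1 ; -3

  a_2 = 1·3 + -1·3 = 0
  a_3 = 1·0 + -1·3 = -3
  a_4 = 1·-3 + -1·0 = -3
  a_5 = 1·-3 + -1·-3 = 0
  a_6 = 1·0 + -1·-3 = 3
  a_7 = 1·3 + -1·0 = 3
  a_8 = 1·3 + -1·3 = 0
  a_9 = 1·0 + -1·3 = -3
  a_10 = 1·-3 + -1·0 = -3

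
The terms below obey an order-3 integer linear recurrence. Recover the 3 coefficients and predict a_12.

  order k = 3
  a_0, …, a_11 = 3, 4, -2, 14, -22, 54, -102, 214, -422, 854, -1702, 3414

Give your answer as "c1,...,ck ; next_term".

-2,1,2 ; -6822

  a_3 = -2·-2 + 1·4 + 2·3 = 14
  a_4 = -2·14 + 1·-2 + 2·4 = -22
  a_5 = -2·-22 + 1·14 + 2·-2 = 54
  a_6 = -2·54 + 1·-22 + 2·14 = -102
  a_7 = -2·-102 + 1·54 + 2·-22 = 214
  a_8 = -2·214 + 1·-102 + 2·54 = -422
  a_9 = -2·-422 + 1·214 + 2·-102 = 854
  a_10 = -2·854 + 1·-422 + 2·214 = -1702
  a_11 = -2·-1702 + 1·854 + 2·-422 = 3414
  a_12 = -2·3414 + 1·-1702 + 2·854 = -6822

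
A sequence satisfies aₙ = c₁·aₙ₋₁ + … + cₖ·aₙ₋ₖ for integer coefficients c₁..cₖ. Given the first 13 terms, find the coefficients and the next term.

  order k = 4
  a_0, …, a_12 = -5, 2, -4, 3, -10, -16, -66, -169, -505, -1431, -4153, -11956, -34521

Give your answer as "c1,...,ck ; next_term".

3,0,-2,3 ; -99550

  a_4 = 3·3 + 0·-4 + -2·2 + 3·-5 = -10
  a_5 = 3·-10 + 0·3 + -2·-4 + 3·2 = -16
  a_6 = 3·-16 + 0·-10 + -2·3 + 3·-4 = -66
  a_7 = 3·-66 + 0·-16 + -2·-10 + 3·3 = -169
  a_8 = 3·-169 + 0·-66 + -2·-16 + 3·-10 = -505
  a_9 = 3·-505 + 0·-169 + -2·-66 + 3·-16 = -1431
  a_10 = 3·-1431 + 0·-505 + -2·-169 + 3·-66 = -4153
  a_11 = 3·-4153 + 0·-1431 + -2·-505 + 3·-169 = -11956
  a_12 = 3·-11956 + 0·-4153 + -2·-1431 + 3·-505 = -34521
  a_13 = 3·-34521 + 0·-11956 + -2·-4153 + 3·-1431 = -99550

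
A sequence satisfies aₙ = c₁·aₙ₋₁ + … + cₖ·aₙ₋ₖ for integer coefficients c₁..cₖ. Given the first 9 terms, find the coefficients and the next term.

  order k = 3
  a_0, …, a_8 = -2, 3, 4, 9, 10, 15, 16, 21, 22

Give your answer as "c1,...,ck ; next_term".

  a_3 = 1·4 + 1·3 + -1·-2 = 9
  a_4 = 1·9 + 1·4 + -1·3 = 10
  a_5 = 1·10 + 1·9 + -1·4 = 15
  a_6 = 1·15 + 1·10 + -1·9 = 16
  a_7 = 1·16 + 1·15 + -1·10 = 21
  a_8 = 1·21 + 1·16 + -1·15 = 22
  a_9 = 1·22 + 1·21 + -1·16 = 27

1,1,-1 ; 27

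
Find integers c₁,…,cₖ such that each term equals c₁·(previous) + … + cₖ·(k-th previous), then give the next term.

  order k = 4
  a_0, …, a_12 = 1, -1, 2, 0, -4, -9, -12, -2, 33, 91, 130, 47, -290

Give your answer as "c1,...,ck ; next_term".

  a_4 = 2·0 + -2·2 + -1·-1 + -1·1 = -4
  a_5 = 2·-4 + -2·0 + -1·2 + -1·-1 = -9
  a_6 = 2·-9 + -2·-4 + -1·0 + -1·2 = -12
  a_7 = 2·-12 + -2·-9 + -1·-4 + -1·0 = -2
  a_8 = 2·-2 + -2·-12 + -1·-9 + -1·-4 = 33
  a_9 = 2·33 + -2·-2 + -1·-12 + -1·-9 = 91
  a_10 = 2·91 + -2·33 + -1·-2 + -1·-12 = 130
  a_11 = 2·130 + -2·91 + -1·33 + -1·-2 = 47
  a_12 = 2·47 + -2·130 + -1·91 + -1·33 = -290
  a_13 = 2·-290 + -2·47 + -1·130 + -1·91 = -895

2,-2,-1,-1 ; -895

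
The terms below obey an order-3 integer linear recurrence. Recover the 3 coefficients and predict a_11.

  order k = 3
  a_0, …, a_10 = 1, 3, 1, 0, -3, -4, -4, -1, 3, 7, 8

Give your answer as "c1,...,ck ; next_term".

  a_3 = 1·1 + 0·3 + -1·1 = 0
  a_4 = 1·0 + 0·1 + -1·3 = -3
  a_5 = 1·-3 + 0·0 + -1·1 = -4
  a_6 = 1·-4 + 0·-3 + -1·0 = -4
  a_7 = 1·-4 + 0·-4 + -1·-3 = -1
  a_8 = 1·-1 + 0·-4 + -1·-4 = 3
  a_9 = 1·3 + 0·-1 + -1·-4 = 7
  a_10 = 1·7 + 0·3 + -1·-1 = 8
  a_11 = 1·8 + 0·7 + -1·3 = 5

1,0,-1 ; 5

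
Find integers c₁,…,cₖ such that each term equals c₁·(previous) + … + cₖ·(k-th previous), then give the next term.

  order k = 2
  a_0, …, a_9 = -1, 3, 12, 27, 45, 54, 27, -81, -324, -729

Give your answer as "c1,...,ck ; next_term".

3,-3 ; -1215

  a_2 = 3·3 + -3·-1 = 12
  a_3 = 3·12 + -3·3 = 27
  a_4 = 3·27 + -3·12 = 45
  a_5 = 3·45 + -3·27 = 54
  a_6 = 3·54 + -3·45 = 27
  a_7 = 3·27 + -3·54 = -81
  a_8 = 3·-81 + -3·27 = -324
  a_9 = 3·-324 + -3·-81 = -729
  a_10 = 3·-729 + -3·-324 = -1215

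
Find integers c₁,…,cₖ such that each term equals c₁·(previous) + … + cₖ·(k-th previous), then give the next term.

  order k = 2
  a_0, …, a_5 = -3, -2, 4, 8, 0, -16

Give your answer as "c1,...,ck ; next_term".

1,-2 ; -16

  a_2 = 1·-2 + -2·-3 = 4
  a_3 = 1·4 + -2·-2 = 8
  a_4 = 1·8 + -2·4 = 0
  a_5 = 1·0 + -2·8 = -16
  a_6 = 1·-16 + -2·0 = -16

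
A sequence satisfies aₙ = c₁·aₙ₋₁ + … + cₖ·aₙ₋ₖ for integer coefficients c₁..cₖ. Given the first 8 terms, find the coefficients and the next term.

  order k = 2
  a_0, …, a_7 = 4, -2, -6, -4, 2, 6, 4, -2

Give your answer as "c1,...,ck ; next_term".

1,-1 ; -6

  a_2 = 1·-2 + -1·4 = -6
  a_3 = 1·-6 + -1·-2 = -4
  a_4 = 1·-4 + -1·-6 = 2
  a_5 = 1·2 + -1·-4 = 6
  a_6 = 1·6 + -1·2 = 4
  a_7 = 1·4 + -1·6 = -2
  a_8 = 1·-2 + -1·4 = -6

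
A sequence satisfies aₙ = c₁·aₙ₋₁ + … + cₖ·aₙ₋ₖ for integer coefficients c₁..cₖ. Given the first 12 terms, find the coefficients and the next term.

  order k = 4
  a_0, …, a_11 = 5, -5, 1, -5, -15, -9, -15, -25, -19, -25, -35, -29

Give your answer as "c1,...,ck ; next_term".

1,0,1,-1 ; -35

  a_4 = 1·-5 + 0·1 + 1·-5 + -1·5 = -15
  a_5 = 1·-15 + 0·-5 + 1·1 + -1·-5 = -9
  a_6 = 1·-9 + 0·-15 + 1·-5 + -1·1 = -15
  a_7 = 1·-15 + 0·-9 + 1·-15 + -1·-5 = -25
  a_8 = 1·-25 + 0·-15 + 1·-9 + -1·-15 = -19
  a_9 = 1·-19 + 0·-25 + 1·-15 + -1·-9 = -25
  a_10 = 1·-25 + 0·-19 + 1·-25 + -1·-15 = -35
  a_11 = 1·-35 + 0·-25 + 1·-19 + -1·-25 = -29
  a_12 = 1·-29 + 0·-35 + 1·-25 + -1·-19 = -35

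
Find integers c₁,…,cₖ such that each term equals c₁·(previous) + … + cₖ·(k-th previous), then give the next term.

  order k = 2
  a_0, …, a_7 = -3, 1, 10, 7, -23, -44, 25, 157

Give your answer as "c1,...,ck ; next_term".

1,-3 ; 82

  a_2 = 1·1 + -3·-3 = 10
  a_3 = 1·10 + -3·1 = 7
  a_4 = 1·7 + -3·10 = -23
  a_5 = 1·-23 + -3·7 = -44
  a_6 = 1·-44 + -3·-23 = 25
  a_7 = 1·25 + -3·-44 = 157
  a_8 = 1·157 + -3·25 = 82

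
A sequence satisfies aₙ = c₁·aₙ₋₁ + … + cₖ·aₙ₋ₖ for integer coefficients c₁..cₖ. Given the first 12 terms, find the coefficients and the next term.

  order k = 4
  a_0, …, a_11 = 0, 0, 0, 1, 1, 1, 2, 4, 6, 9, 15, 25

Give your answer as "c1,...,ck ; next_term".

  a_4 = 1·1 + 0·0 + 1·0 + 1·0 = 1
  a_5 = 1·1 + 0·1 + 1·0 + 1·0 = 1
  a_6 = 1·1 + 0·1 + 1·1 + 1·0 = 2
  a_7 = 1·2 + 0·1 + 1·1 + 1·1 = 4
  a_8 = 1·4 + 0·2 + 1·1 + 1·1 = 6
  a_9 = 1·6 + 0·4 + 1·2 + 1·1 = 9
  a_10 = 1·9 + 0·6 + 1·4 + 1·2 = 15
  a_11 = 1·15 + 0·9 + 1·6 + 1·4 = 25
  a_12 = 1·25 + 0·15 + 1·9 + 1·6 = 40

1,0,1,1 ; 40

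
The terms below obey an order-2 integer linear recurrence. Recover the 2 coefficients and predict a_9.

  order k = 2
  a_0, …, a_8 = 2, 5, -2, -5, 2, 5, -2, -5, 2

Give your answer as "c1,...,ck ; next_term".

  a_2 = 0·5 + -1·2 = -2
  a_3 = 0·-2 + -1·5 = -5
  a_4 = 0·-5 + -1·-2 = 2
  a_5 = 0·2 + -1·-5 = 5
  a_6 = 0·5 + -1·2 = -2
  a_7 = 0·-2 + -1·5 = -5
  a_8 = 0·-5 + -1·-2 = 2
  a_9 = 0·2 + -1·-5 = 5

0,-1 ; 5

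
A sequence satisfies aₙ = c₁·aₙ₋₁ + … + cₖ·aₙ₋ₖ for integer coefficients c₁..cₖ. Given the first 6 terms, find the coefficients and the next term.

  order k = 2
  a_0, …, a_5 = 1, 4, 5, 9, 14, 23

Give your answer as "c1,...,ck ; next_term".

1,1 ; 37

  a_2 = 1·4 + 1·1 = 5
  a_3 = 1·5 + 1·4 = 9
  a_4 = 1·9 + 1·5 = 14
  a_5 = 1·14 + 1·9 = 23
  a_6 = 1·23 + 1·14 = 37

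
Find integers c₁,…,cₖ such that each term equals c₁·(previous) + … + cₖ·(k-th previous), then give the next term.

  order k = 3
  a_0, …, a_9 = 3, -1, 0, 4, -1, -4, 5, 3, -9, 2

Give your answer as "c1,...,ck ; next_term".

0,-1,1 ; 12

  a_3 = 0·0 + -1·-1 + 1·3 = 4
  a_4 = 0·4 + -1·0 + 1·-1 = -1
  a_5 = 0·-1 + -1·4 + 1·0 = -4
  a_6 = 0·-4 + -1·-1 + 1·4 = 5
  a_7 = 0·5 + -1·-4 + 1·-1 = 3
  a_8 = 0·3 + -1·5 + 1·-4 = -9
  a_9 = 0·-9 + -1·3 + 1·5 = 2
  a_10 = 0·2 + -1·-9 + 1·3 = 12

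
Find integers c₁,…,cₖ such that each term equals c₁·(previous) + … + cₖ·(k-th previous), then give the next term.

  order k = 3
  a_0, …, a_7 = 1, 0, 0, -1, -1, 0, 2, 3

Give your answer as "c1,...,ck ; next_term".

  a_3 = 1·0 + -1·0 + -1·1 = -1
  a_4 = 1·-1 + -1·0 + -1·0 = -1
  a_5 = 1·-1 + -1·-1 + -1·0 = 0
  a_6 = 1·0 + -1·-1 + -1·-1 = 2
  a_7 = 1·2 + -1·0 + -1·-1 = 3
  a_8 = 1·3 + -1·2 + -1·0 = 1

1,-1,-1 ; 1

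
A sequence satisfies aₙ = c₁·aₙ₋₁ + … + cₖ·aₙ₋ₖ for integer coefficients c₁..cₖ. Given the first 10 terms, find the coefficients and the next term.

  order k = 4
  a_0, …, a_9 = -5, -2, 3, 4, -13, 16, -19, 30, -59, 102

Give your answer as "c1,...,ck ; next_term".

  a_4 = -1·4 + 1·3 + 1·-2 + 2·-5 = -13
  a_5 = -1·-13 + 1·4 + 1·3 + 2·-2 = 16
  a_6 = -1·16 + 1·-13 + 1·4 + 2·3 = -19
  a_7 = -1·-19 + 1·16 + 1·-13 + 2·4 = 30
  a_8 = -1·30 + 1·-19 + 1·16 + 2·-13 = -59
  a_9 = -1·-59 + 1·30 + 1·-19 + 2·16 = 102
  a_10 = -1·102 + 1·-59 + 1·30 + 2·-19 = -169

-1,1,1,2 ; -169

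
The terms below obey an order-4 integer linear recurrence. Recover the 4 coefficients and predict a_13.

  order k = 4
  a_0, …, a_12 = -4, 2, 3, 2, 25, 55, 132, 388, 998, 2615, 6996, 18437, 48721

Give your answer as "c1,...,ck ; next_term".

2,1,3,-3 ; 129022

  a_4 = 2·2 + 1·3 + 3·2 + -3·-4 = 25
  a_5 = 2·25 + 1·2 + 3·3 + -3·2 = 55
  a_6 = 2·55 + 1·25 + 3·2 + -3·3 = 132
  a_7 = 2·132 + 1·55 + 3·25 + -3·2 = 388
  a_8 = 2·388 + 1·132 + 3·55 + -3·25 = 998
  a_9 = 2·998 + 1·388 + 3·132 + -3·55 = 2615
  a_10 = 2·2615 + 1·998 + 3·388 + -3·132 = 6996
  a_11 = 2·6996 + 1·2615 + 3·998 + -3·388 = 18437
  a_12 = 2·18437 + 1·6996 + 3·2615 + -3·998 = 48721
  a_13 = 2·48721 + 1·18437 + 3·6996 + -3·2615 = 129022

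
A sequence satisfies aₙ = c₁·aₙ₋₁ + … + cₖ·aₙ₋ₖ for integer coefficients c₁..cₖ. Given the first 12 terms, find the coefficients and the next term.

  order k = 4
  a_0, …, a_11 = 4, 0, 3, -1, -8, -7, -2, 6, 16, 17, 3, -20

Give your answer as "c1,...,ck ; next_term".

  a_4 = 1·-1 + -1·3 + 0·0 + -1·4 = -8
  a_5 = 1·-8 + -1·-1 + 0·3 + -1·0 = -7
  a_6 = 1·-7 + -1·-8 + 0·-1 + -1·3 = -2
  a_7 = 1·-2 + -1·-7 + 0·-8 + -1·-1 = 6
  a_8 = 1·6 + -1·-2 + 0·-7 + -1·-8 = 16
  a_9 = 1·16 + -1·6 + 0·-2 + -1·-7 = 17
  a_10 = 1·17 + -1·16 + 0·6 + -1·-2 = 3
  a_11 = 1·3 + -1·17 + 0·16 + -1·6 = -20
  a_12 = 1·-20 + -1·3 + 0·17 + -1·16 = -39

1,-1,0,-1 ; -39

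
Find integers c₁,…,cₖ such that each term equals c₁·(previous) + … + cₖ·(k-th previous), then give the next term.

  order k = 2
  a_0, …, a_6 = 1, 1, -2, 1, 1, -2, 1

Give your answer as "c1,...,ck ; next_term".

-1,-1 ; 1

  a_2 = -1·1 + -1·1 = -2
  a_3 = -1·-2 + -1·1 = 1
  a_4 = -1·1 + -1·-2 = 1
  a_5 = -1·1 + -1·1 = -2
  a_6 = -1·-2 + -1·1 = 1
  a_7 = -1·1 + -1·-2 = 1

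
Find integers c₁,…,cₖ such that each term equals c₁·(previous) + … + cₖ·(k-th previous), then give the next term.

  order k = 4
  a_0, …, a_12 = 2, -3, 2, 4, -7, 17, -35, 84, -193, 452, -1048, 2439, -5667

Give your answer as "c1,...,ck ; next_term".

-2,1,1,1 ; 13177

  a_4 = -2·4 + 1·2 + 1·-3 + 1·2 = -7
  a_5 = -2·-7 + 1·4 + 1·2 + 1·-3 = 17
  a_6 = -2·17 + 1·-7 + 1·4 + 1·2 = -35
  a_7 = -2·-35 + 1·17 + 1·-7 + 1·4 = 84
  a_8 = -2·84 + 1·-35 + 1·17 + 1·-7 = -193
  a_9 = -2·-193 + 1·84 + 1·-35 + 1·17 = 452
  a_10 = -2·452 + 1·-193 + 1·84 + 1·-35 = -1048
  a_11 = -2·-1048 + 1·452 + 1·-193 + 1·84 = 2439
  a_12 = -2·2439 + 1·-1048 + 1·452 + 1·-193 = -5667
  a_13 = -2·-5667 + 1·2439 + 1·-1048 + 1·452 = 13177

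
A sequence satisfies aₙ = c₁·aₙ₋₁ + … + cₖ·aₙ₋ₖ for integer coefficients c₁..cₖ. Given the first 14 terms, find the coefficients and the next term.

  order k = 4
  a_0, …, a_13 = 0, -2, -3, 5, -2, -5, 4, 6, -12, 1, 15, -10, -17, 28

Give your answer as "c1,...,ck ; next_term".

-1,-1,0,1 ; 4

  a_4 = -1·5 + -1·-3 + 0·-2 + 1·0 = -2
  a_5 = -1·-2 + -1·5 + 0·-3 + 1·-2 = -5
  a_6 = -1·-5 + -1·-2 + 0·5 + 1·-3 = 4
  a_7 = -1·4 + -1·-5 + 0·-2 + 1·5 = 6
  a_8 = -1·6 + -1·4 + 0·-5 + 1·-2 = -12
  a_9 = -1·-12 + -1·6 + 0·4 + 1·-5 = 1
  a_10 = -1·1 + -1·-12 + 0·6 + 1·4 = 15
  a_11 = -1·15 + -1·1 + 0·-12 + 1·6 = -10
  a_12 = -1·-10 + -1·15 + 0·1 + 1·-12 = -17
  a_13 = -1·-17 + -1·-10 + 0·15 + 1·1 = 28
  a_14 = -1·28 + -1·-17 + 0·-10 + 1·15 = 4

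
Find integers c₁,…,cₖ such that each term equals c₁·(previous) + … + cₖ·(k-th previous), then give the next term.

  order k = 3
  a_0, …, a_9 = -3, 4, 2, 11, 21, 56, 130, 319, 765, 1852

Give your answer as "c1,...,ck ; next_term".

  a_3 = 1·2 + 3·4 + 1·-3 = 11
  a_4 = 1·11 + 3·2 + 1·4 = 21
  a_5 = 1·21 + 3·11 + 1·2 = 56
  a_6 = 1·56 + 3·21 + 1·11 = 130
  a_7 = 1·130 + 3·56 + 1·21 = 319
  a_8 = 1·319 + 3·130 + 1·56 = 765
  a_9 = 1·765 + 3·319 + 1·130 = 1852
  a_10 = 1·1852 + 3·765 + 1·319 = 4466

1,3,1 ; 4466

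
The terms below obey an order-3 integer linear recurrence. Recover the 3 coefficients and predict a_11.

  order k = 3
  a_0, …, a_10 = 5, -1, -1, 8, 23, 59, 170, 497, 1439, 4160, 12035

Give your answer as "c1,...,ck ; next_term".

3,-1,2 ; 34823

  a_3 = 3·-1 + -1·-1 + 2·5 = 8
  a_4 = 3·8 + -1·-1 + 2·-1 = 23
  a_5 = 3·23 + -1·8 + 2·-1 = 59
  a_6 = 3·59 + -1·23 + 2·8 = 170
  a_7 = 3·170 + -1·59 + 2·23 = 497
  a_8 = 3·497 + -1·170 + 2·59 = 1439
  a_9 = 3·1439 + -1·497 + 2·170 = 4160
  a_10 = 3·4160 + -1·1439 + 2·497 = 12035
  a_11 = 3·12035 + -1·4160 + 2·1439 = 34823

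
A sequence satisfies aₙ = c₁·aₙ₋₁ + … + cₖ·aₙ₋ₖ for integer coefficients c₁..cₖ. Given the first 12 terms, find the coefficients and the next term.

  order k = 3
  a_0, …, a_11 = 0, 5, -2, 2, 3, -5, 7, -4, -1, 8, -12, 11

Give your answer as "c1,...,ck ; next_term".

  a_3 = -1·-2 + 0·5 + 1·0 = 2
  a_4 = -1·2 + 0·-2 + 1·5 = 3
  a_5 = -1·3 + 0·2 + 1·-2 = -5
  a_6 = -1·-5 + 0·3 + 1·2 = 7
  a_7 = -1·7 + 0·-5 + 1·3 = -4
  a_8 = -1·-4 + 0·7 + 1·-5 = -1
  a_9 = -1·-1 + 0·-4 + 1·7 = 8
  a_10 = -1·8 + 0·-1 + 1·-4 = -12
  a_11 = -1·-12 + 0·8 + 1·-1 = 11
  a_12 = -1·11 + 0·-12 + 1·8 = -3

-1,0,1 ; -3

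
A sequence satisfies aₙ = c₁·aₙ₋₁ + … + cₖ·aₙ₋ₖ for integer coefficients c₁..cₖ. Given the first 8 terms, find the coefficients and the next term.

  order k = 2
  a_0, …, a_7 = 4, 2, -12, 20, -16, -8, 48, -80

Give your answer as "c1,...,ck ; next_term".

  a_2 = -2·2 + -2·4 = -12
  a_3 = -2·-12 + -2·2 = 20
  a_4 = -2·20 + -2·-12 = -16
  a_5 = -2·-16 + -2·20 = -8
  a_6 = -2·-8 + -2·-16 = 48
  a_7 = -2·48 + -2·-8 = -80
  a_8 = -2·-80 + -2·48 = 64

-2,-2 ; 64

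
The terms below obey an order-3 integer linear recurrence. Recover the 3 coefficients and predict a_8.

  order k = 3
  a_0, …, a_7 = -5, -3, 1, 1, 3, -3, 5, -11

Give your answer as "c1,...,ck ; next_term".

-1,1,-1 ; 19

  a_3 = -1·1 + 1·-3 + -1·-5 = 1
  a_4 = -1·1 + 1·1 + -1·-3 = 3
  a_5 = -1·3 + 1·1 + -1·1 = -3
  a_6 = -1·-3 + 1·3 + -1·1 = 5
  a_7 = -1·5 + 1·-3 + -1·3 = -11
  a_8 = -1·-11 + 1·5 + -1·-3 = 19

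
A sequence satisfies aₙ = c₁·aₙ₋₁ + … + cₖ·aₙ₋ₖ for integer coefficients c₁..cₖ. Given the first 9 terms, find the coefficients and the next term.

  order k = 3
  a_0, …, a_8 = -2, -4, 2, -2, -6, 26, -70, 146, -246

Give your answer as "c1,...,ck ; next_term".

-3,-2,2 ; 306

  a_3 = -3·2 + -2·-4 + 2·-2 = -2
  a_4 = -3·-2 + -2·2 + 2·-4 = -6
  a_5 = -3·-6 + -2·-2 + 2·2 = 26
  a_6 = -3·26 + -2·-6 + 2·-2 = -70
  a_7 = -3·-70 + -2·26 + 2·-6 = 146
  a_8 = -3·146 + -2·-70 + 2·26 = -246
  a_9 = -3·-246 + -2·146 + 2·-70 = 306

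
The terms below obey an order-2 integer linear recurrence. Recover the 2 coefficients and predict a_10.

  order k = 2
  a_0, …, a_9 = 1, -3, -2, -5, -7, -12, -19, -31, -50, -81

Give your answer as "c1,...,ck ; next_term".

1,1 ; -131

  a_2 = 1·-3 + 1·1 = -2
  a_3 = 1·-2 + 1·-3 = -5
  a_4 = 1·-5 + 1·-2 = -7
  a_5 = 1·-7 + 1·-5 = -12
  a_6 = 1·-12 + 1·-7 = -19
  a_7 = 1·-19 + 1·-12 = -31
  a_8 = 1·-31 + 1·-19 = -50
  a_9 = 1·-50 + 1·-31 = -81
  a_10 = 1·-81 + 1·-50 = -131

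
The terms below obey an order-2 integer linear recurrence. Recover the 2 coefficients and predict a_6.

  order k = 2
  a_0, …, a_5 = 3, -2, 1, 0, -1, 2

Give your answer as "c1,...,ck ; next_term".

  a_2 = -2·-2 + -1·3 = 1
  a_3 = -2·1 + -1·-2 = 0
  a_4 = -2·0 + -1·1 = -1
  a_5 = -2·-1 + -1·0 = 2
  a_6 = -2·2 + -1·-1 = -3

-2,-1 ; -3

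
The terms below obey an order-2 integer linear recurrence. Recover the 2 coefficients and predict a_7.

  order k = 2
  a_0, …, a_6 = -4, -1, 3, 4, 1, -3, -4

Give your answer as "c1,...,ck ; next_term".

1,-1 ; -1

  a_2 = 1·-1 + -1·-4 = 3
  a_3 = 1·3 + -1·-1 = 4
  a_4 = 1·4 + -1·3 = 1
  a_5 = 1·1 + -1·4 = -3
  a_6 = 1·-3 + -1·1 = -4
  a_7 = 1·-4 + -1·-3 = -1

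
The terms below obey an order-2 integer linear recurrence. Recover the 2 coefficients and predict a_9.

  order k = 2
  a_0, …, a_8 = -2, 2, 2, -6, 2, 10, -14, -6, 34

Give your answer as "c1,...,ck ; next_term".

-1,-2 ; -22

  a_2 = -1·2 + -2·-2 = 2
  a_3 = -1·2 + -2·2 = -6
  a_4 = -1·-6 + -2·2 = 2
  a_5 = -1·2 + -2·-6 = 10
  a_6 = -1·10 + -2·2 = -14
  a_7 = -1·-14 + -2·10 = -6
  a_8 = -1·-6 + -2·-14 = 34
  a_9 = -1·34 + -2·-6 = -22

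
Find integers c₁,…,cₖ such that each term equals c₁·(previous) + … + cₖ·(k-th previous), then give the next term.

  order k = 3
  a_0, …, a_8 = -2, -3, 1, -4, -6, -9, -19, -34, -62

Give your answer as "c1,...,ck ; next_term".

  a_3 = 1·1 + 1·-3 + 1·-2 = -4
  a_4 = 1·-4 + 1·1 + 1·-3 = -6
  a_5 = 1·-6 + 1·-4 + 1·1 = -9
  a_6 = 1·-9 + 1·-6 + 1·-4 = -19
  a_7 = 1·-19 + 1·-9 + 1·-6 = -34
  a_8 = 1·-34 + 1·-19 + 1·-9 = -62
  a_9 = 1·-62 + 1·-34 + 1·-19 = -115

1,1,1 ; -115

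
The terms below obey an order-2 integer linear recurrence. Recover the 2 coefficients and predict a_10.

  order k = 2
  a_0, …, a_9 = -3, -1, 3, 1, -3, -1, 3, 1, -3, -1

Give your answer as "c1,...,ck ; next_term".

0,-1 ; 3

  a_2 = 0·-1 + -1·-3 = 3
  a_3 = 0·3 + -1·-1 = 1
  a_4 = 0·1 + -1·3 = -3
  a_5 = 0·-3 + -1·1 = -1
  a_6 = 0·-1 + -1·-3 = 3
  a_7 = 0·3 + -1·-1 = 1
  a_8 = 0·1 + -1·3 = -3
  a_9 = 0·-3 + -1·1 = -1
  a_10 = 0·-1 + -1·-3 = 3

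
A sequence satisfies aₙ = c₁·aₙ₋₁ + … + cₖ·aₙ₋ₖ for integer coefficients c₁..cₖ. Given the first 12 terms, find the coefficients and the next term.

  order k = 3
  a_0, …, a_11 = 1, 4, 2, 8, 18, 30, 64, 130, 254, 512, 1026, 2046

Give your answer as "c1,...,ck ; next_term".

  a_3 = 1·2 + 1·4 + 2·1 = 8
  a_4 = 1·8 + 1·2 + 2·4 = 18
  a_5 = 1·18 + 1·8 + 2·2 = 30
  a_6 = 1·30 + 1·18 + 2·8 = 64
  a_7 = 1·64 + 1·30 + 2·18 = 130
  a_8 = 1·130 + 1·64 + 2·30 = 254
  a_9 = 1·254 + 1·130 + 2·64 = 512
  a_10 = 1·512 + 1·254 + 2·130 = 1026
  a_11 = 1·1026 + 1·512 + 2·254 = 2046
  a_12 = 1·2046 + 1·1026 + 2·512 = 4096

1,1,2 ; 4096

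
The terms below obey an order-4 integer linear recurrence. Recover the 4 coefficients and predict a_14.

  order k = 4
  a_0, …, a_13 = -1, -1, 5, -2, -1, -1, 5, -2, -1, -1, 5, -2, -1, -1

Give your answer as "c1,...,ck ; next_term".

0,0,0,1 ; 5

  a_4 = 0·-2 + 0·5 + 0·-1 + 1·-1 = -1
  a_5 = 0·-1 + 0·-2 + 0·5 + 1·-1 = -1
  a_6 = 0·-1 + 0·-1 + 0·-2 + 1·5 = 5
  a_7 = 0·5 + 0·-1 + 0·-1 + 1·-2 = -2
  a_8 = 0·-2 + 0·5 + 0·-1 + 1·-1 = -1
  a_9 = 0·-1 + 0·-2 + 0·5 + 1·-1 = -1
  a_10 = 0·-1 + 0·-1 + 0·-2 + 1·5 = 5
  a_11 = 0·5 + 0·-1 + 0·-1 + 1·-2 = -2
  a_12 = 0·-2 + 0·5 + 0·-1 + 1·-1 = -1
  a_13 = 0·-1 + 0·-2 + 0·5 + 1·-1 = -1
  a_14 = 0·-1 + 0·-1 + 0·-2 + 1·5 = 5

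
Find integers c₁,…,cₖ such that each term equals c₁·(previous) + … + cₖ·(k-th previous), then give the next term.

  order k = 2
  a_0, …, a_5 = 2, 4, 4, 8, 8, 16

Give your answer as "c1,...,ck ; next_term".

0,2 ; 16

  a_2 = 0·4 + 2·2 = 4
  a_3 = 0·4 + 2·4 = 8
  a_4 = 0·8 + 2·4 = 8
  a_5 = 0·8 + 2·8 = 16
  a_6 = 0·16 + 2·8 = 16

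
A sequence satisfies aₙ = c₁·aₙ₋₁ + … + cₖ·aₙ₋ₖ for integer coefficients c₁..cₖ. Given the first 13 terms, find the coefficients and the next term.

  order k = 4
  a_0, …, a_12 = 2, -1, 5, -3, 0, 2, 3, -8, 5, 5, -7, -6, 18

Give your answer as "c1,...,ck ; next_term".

  a_4 = -1·-3 + -1·5 + 0·-1 + 1·2 = 0
  a_5 = -1·0 + -1·-3 + 0·5 + 1·-1 = 2
  a_6 = -1·2 + -1·0 + 0·-3 + 1·5 = 3
  a_7 = -1·3 + -1·2 + 0·0 + 1·-3 = -8
  a_8 = -1·-8 + -1·3 + 0·2 + 1·0 = 5
  a_9 = -1·5 + -1·-8 + 0·3 + 1·2 = 5
  a_10 = -1·5 + -1·5 + 0·-8 + 1·3 = -7
  a_11 = -1·-7 + -1·5 + 0·5 + 1·-8 = -6
  a_12 = -1·-6 + -1·-7 + 0·5 + 1·5 = 18
  a_13 = -1·18 + -1·-6 + 0·-7 + 1·5 = -7

-1,-1,0,1 ; -7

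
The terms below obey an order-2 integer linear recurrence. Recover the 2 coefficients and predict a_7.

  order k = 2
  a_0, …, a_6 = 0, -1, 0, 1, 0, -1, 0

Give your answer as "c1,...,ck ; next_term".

0,-1 ; 1

  a_2 = 0·-1 + -1·0 = 0
  a_3 = 0·0 + -1·-1 = 1
  a_4 = 0·1 + -1·0 = 0
  a_5 = 0·0 + -1·1 = -1
  a_6 = 0·-1 + -1·0 = 0
  a_7 = 0·0 + -1·-1 = 1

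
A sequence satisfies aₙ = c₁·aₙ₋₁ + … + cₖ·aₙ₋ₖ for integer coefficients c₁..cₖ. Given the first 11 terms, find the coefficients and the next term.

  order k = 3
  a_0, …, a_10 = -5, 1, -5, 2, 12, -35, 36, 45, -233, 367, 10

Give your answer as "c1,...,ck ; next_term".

-2,-3,1 ; -1354

  a_3 = -2·-5 + -3·1 + 1·-5 = 2
  a_4 = -2·2 + -3·-5 + 1·1 = 12
  a_5 = -2·12 + -3·2 + 1·-5 = -35
  a_6 = -2·-35 + -3·12 + 1·2 = 36
  a_7 = -2·36 + -3·-35 + 1·12 = 45
  a_8 = -2·45 + -3·36 + 1·-35 = -233
  a_9 = -2·-233 + -3·45 + 1·36 = 367
  a_10 = -2·367 + -3·-233 + 1·45 = 10
  a_11 = -2·10 + -3·367 + 1·-233 = -1354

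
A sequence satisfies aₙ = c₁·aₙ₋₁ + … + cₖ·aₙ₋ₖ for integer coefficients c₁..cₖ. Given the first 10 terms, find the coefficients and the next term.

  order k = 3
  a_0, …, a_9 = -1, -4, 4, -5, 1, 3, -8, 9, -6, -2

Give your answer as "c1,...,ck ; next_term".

-1,0,1 ; 11

  a_3 = -1·4 + 0·-4 + 1·-1 = -5
  a_4 = -1·-5 + 0·4 + 1·-4 = 1
  a_5 = -1·1 + 0·-5 + 1·4 = 3
  a_6 = -1·3 + 0·1 + 1·-5 = -8
  a_7 = -1·-8 + 0·3 + 1·1 = 9
  a_8 = -1·9 + 0·-8 + 1·3 = -6
  a_9 = -1·-6 + 0·9 + 1·-8 = -2
  a_10 = -1·-2 + 0·-6 + 1·9 = 11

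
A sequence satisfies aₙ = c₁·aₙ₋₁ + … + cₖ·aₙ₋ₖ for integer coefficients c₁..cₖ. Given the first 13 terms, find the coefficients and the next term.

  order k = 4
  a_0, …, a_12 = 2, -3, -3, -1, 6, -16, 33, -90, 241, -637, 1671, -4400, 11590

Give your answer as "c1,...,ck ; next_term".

-2,1,-1,2 ; -30525

  a_4 = -2·-1 + 1·-3 + -1·-3 + 2·2 = 6
  a_5 = -2·6 + 1·-1 + -1·-3 + 2·-3 = -16
  a_6 = -2·-16 + 1·6 + -1·-1 + 2·-3 = 33
  a_7 = -2·33 + 1·-16 + -1·6 + 2·-1 = -90
  a_8 = -2·-90 + 1·33 + -1·-16 + 2·6 = 241
  a_9 = -2·241 + 1·-90 + -1·33 + 2·-16 = -637
  a_10 = -2·-637 + 1·241 + -1·-90 + 2·33 = 1671
  a_11 = -2·1671 + 1·-637 + -1·241 + 2·-90 = -4400
  a_12 = -2·-4400 + 1·1671 + -1·-637 + 2·241 = 11590
  a_13 = -2·11590 + 1·-4400 + -1·1671 + 2·-637 = -30525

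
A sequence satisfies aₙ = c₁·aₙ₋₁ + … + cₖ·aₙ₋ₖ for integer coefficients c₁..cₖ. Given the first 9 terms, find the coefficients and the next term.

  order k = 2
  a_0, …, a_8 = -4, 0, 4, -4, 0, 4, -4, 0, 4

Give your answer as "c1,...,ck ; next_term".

  a_2 = -1·0 + -1·-4 = 4
  a_3 = -1·4 + -1·0 = -4
  a_4 = -1·-4 + -1·4 = 0
  a_5 = -1·0 + -1·-4 = 4
  a_6 = -1·4 + -1·0 = -4
  a_7 = -1·-4 + -1·4 = 0
  a_8 = -1·0 + -1·-4 = 4
  a_9 = -1·4 + -1·0 = -4

-1,-1 ; -4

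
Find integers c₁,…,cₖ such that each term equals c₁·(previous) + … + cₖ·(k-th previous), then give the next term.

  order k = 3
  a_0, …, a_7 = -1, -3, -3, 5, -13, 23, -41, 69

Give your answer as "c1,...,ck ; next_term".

-2,0,1 ; -115

  a_3 = -2·-3 + 0·-3 + 1·-1 = 5
  a_4 = -2·5 + 0·-3 + 1·-3 = -13
  a_5 = -2·-13 + 0·5 + 1·-3 = 23
  a_6 = -2·23 + 0·-13 + 1·5 = -41
  a_7 = -2·-41 + 0·23 + 1·-13 = 69
  a_8 = -2·69 + 0·-41 + 1·23 = -115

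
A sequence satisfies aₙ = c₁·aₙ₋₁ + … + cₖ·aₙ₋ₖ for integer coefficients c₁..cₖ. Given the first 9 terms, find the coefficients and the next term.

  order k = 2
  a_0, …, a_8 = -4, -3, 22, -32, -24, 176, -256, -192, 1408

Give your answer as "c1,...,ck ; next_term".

  a_2 = -2·-3 + -4·-4 = 22
  a_3 = -2·22 + -4·-3 = -32
  a_4 = -2·-32 + -4·22 = -24
  a_5 = -2·-24 + -4·-32 = 176
  a_6 = -2·176 + -4·-24 = -256
  a_7 = -2·-256 + -4·176 = -192
  a_8 = -2·-192 + -4·-256 = 1408
  a_9 = -2·1408 + -4·-192 = -2048

-2,-4 ; -2048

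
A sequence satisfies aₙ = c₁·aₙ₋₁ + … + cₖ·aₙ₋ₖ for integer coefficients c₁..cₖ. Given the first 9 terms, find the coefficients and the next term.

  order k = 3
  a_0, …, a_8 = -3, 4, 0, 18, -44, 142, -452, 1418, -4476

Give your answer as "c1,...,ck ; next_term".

-2,3,-2 ; 14110

  a_3 = -2·0 + 3·4 + -2·-3 = 18
  a_4 = -2·18 + 3·0 + -2·4 = -44
  a_5 = -2·-44 + 3·18 + -2·0 = 142
  a_6 = -2·142 + 3·-44 + -2·18 = -452
  a_7 = -2·-452 + 3·142 + -2·-44 = 1418
  a_8 = -2·1418 + 3·-452 + -2·142 = -4476
  a_9 = -2·-4476 + 3·1418 + -2·-452 = 14110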